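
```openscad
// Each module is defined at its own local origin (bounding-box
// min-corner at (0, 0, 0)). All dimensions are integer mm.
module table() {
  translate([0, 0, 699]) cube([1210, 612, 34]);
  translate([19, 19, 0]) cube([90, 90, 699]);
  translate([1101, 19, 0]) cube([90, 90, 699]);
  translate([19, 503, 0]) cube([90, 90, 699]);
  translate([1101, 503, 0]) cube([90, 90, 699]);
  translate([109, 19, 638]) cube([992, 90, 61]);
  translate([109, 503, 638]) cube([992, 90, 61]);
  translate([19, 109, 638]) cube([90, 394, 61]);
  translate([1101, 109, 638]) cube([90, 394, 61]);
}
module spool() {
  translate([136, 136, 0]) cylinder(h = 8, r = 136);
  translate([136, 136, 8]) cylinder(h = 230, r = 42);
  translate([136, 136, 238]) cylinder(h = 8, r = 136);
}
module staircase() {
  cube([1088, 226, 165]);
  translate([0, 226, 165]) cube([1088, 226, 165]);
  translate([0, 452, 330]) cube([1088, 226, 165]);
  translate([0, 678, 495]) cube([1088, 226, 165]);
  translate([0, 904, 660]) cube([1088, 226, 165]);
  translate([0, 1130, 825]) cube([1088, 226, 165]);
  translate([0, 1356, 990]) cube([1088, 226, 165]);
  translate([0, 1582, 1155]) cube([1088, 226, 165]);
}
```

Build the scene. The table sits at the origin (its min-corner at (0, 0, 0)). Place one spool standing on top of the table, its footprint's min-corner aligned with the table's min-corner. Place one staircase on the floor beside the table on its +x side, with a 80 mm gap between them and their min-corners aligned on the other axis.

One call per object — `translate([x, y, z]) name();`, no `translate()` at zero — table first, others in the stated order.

table();
translate([0, 0, 733]) spool();
translate([1290, 0, 0]) staircase();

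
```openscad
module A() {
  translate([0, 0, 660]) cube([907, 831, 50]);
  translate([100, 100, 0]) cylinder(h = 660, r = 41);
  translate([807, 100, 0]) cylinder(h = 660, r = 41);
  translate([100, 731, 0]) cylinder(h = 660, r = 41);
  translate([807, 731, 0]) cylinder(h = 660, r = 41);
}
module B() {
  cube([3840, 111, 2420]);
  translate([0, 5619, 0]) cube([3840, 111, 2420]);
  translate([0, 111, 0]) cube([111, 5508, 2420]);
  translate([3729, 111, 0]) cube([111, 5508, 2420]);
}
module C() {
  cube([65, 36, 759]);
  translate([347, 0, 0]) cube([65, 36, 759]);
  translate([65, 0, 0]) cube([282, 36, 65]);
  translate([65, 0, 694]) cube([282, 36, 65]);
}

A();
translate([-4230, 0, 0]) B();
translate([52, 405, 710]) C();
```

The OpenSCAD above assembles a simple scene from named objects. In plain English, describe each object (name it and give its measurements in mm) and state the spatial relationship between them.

A is a table with a 907×831 mm rectangular top, 50 mm thick, top surface at z = 710 mm, supported by four round legs of 82 mm diameter, each leg's bounding box inset 59 mm from the nearest pair of top edges, running from the floor.

B is a box-shaped house frame (walls only): outside footprint 3840×5730 mm, wall height 2420 mm, wall thickness 111 mm. The two y-facing walls run the full x-width; the two x-facing walls fit between the inner faces of the y-facing walls.

C is a rectangular picture frame lying in the x–z plane (depth along y). The opening is 282 mm wide (x) by 629 mm tall (z), surrounded by a border 65 mm wide on all four sides. The frame is 36 mm deep and is made of two full-height vertical stiles with two horizontal rails fitted between them.

The house frame is on the floor beside the table on its −x side. The picture frame is on top of the table.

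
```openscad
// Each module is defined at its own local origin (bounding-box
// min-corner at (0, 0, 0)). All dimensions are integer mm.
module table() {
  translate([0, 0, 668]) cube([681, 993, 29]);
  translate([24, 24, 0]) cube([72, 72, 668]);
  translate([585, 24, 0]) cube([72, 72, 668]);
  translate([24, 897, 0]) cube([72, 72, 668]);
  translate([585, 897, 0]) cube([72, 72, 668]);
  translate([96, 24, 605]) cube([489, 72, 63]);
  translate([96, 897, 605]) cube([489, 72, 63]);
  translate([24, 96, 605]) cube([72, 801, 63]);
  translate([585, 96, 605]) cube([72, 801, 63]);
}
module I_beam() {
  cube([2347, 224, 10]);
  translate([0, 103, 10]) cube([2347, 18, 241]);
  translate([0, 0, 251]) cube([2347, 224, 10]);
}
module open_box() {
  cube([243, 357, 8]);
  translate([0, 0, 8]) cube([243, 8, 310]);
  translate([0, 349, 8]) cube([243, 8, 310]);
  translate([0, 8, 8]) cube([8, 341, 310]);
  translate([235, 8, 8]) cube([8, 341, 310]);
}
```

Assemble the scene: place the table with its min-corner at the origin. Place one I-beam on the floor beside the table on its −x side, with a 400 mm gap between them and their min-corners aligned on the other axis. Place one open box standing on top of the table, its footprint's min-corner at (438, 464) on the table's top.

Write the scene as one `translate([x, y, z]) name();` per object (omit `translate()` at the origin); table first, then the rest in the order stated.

table();
translate([-2747, 0, 0]) I_beam();
translate([438, 464, 697]) open_box();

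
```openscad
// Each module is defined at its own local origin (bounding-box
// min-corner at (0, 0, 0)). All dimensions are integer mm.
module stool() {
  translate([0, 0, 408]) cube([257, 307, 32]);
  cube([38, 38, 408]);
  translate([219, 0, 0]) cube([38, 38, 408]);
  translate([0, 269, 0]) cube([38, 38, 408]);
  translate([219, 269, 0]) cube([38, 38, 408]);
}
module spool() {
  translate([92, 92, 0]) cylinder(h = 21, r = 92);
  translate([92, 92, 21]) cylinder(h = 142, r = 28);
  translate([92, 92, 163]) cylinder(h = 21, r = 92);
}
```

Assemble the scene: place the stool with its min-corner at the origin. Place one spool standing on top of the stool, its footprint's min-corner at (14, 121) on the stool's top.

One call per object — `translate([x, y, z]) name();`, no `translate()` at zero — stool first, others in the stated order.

stool();
translate([14, 121, 440]) spool();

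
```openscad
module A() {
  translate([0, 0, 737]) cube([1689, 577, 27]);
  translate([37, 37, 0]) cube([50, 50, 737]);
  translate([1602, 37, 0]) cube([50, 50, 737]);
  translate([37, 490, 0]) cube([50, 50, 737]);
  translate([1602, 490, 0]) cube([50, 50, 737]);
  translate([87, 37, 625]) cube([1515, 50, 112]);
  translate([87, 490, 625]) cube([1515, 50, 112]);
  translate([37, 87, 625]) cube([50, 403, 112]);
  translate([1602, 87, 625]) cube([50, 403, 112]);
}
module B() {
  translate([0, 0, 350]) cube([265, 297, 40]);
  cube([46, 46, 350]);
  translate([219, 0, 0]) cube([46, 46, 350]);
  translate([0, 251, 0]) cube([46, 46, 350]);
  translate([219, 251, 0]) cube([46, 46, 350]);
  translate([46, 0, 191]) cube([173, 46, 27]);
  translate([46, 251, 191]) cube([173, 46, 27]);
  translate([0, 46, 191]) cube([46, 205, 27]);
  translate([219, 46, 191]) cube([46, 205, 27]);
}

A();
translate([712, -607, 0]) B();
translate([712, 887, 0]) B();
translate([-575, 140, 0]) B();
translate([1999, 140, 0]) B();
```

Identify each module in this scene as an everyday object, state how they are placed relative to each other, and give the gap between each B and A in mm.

A is a table. B is a stool. Four stools sit around the table at the −y, +y, −x, +x sides. The gap between each stool and the table is 310 mm.

Each stool's nearest face is 310 mm from the table's bounding box.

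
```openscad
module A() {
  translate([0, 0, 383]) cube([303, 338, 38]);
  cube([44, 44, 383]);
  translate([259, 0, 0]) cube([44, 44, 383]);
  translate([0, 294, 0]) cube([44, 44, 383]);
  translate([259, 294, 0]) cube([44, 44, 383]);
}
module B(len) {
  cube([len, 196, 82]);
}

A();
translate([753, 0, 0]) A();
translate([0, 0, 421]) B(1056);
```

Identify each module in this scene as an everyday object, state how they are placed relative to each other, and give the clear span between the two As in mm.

Second stool starts at x = 753; first ends at x = 303; clear span = 753 − 303 = 450 mm.

A is a stool. B is a beam. A beam spans the tops of two stools. The clear span between the two stools is 450 mm.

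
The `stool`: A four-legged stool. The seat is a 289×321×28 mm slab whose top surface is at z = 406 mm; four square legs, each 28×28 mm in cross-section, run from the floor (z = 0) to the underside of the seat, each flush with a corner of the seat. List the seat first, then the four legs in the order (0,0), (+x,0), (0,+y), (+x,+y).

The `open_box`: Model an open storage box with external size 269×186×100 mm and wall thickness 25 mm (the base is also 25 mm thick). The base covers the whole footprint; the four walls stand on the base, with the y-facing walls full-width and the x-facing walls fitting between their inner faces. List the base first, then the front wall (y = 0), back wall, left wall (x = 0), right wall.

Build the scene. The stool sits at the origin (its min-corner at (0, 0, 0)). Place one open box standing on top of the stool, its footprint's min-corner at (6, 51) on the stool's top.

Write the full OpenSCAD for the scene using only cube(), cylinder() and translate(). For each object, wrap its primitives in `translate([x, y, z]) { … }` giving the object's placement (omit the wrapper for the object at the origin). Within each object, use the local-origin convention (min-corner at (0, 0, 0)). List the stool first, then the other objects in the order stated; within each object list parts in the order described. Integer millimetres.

translate([0, 0, 378]) cube([289, 321, 28]);
cube([28, 28, 378]);
translate([261, 0, 0]) cube([28, 28, 378]);
translate([0, 293, 0]) cube([28, 28, 378]);
translate([261, 293, 0]) cube([28, 28, 378]);
translate([6, 51, 406]) {
  cube([269, 186, 25]);
  translate([0, 0, 25]) cube([269, 25, 75]);
  translate([0, 161, 25]) cube([269, 25, 75]);
  translate([0, 25, 25]) cube([25, 136, 75]);
  translate([244, 25, 25]) cube([25, 136, 75]);
}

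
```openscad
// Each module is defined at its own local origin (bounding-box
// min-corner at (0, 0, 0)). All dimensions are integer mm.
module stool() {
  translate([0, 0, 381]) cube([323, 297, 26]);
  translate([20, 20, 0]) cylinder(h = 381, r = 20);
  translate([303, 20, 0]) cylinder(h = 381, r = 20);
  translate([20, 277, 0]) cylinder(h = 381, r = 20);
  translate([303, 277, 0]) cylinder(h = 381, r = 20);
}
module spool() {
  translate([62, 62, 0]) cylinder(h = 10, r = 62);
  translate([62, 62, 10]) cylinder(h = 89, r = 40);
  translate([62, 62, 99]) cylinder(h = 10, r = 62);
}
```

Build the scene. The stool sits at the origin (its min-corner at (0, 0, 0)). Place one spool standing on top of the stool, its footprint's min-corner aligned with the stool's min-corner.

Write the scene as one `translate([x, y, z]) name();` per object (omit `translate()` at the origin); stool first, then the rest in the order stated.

stool();
translate([0, 0, 407]) spool();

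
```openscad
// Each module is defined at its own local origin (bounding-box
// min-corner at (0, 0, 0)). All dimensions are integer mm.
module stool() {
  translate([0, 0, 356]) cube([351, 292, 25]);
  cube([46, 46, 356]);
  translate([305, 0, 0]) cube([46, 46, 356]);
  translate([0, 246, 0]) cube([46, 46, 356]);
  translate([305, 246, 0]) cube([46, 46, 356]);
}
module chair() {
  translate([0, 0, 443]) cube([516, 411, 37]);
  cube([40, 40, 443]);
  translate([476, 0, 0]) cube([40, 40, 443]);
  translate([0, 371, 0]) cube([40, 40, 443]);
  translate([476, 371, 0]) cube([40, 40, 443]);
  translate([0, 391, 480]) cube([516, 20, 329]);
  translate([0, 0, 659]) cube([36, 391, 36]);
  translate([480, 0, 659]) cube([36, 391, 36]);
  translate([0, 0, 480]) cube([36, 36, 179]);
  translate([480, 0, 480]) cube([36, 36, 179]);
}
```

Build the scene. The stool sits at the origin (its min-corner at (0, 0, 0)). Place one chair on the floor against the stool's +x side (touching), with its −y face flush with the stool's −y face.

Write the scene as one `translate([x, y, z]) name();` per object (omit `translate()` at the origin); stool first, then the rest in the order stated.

stool();
translate([351, 0, 0]) chair();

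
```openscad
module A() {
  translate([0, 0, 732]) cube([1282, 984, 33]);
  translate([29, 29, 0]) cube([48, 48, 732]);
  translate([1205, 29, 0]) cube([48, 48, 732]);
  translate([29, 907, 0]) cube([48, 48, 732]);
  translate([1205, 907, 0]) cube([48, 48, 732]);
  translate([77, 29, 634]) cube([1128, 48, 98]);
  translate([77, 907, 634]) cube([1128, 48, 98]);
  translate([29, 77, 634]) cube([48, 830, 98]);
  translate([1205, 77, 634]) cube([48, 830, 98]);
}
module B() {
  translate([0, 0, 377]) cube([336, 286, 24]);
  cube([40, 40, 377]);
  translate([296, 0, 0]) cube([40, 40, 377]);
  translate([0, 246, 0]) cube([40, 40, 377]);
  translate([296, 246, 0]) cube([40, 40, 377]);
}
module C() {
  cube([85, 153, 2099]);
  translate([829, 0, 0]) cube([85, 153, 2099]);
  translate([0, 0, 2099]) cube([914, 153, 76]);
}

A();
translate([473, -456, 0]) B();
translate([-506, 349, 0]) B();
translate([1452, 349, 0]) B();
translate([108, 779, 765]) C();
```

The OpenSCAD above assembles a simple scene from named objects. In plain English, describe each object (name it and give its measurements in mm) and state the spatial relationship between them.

A is a rectangular dining table. The top is 1282×984×33 mm with its upper surface at z = 765 mm. It stands on four 48×48 mm square legs, each inset 29 mm from the nearest pair of top edges, running from the floor to the underside of the top. Four apron rails, 48 mm thick and 98 mm tall, run between adjacent legs with their top edges flush with the underside of the top and their outer faces flush with the legs' outer faces.

B is a four-legged stool. The seat is a 336×286×24 mm slab whose top surface is at z = 401 mm; four square legs, each 40×40 mm in cross-section, run from the floor (z = 0) to the underside of the seat, each flush with a corner of the seat.

C is a rectangular door frame: two vertical jambs of 85×153 mm section, 2099 mm tall, with a clear opening 744 mm wide between their inner faces. A header 76 mm tall and 153 mm deep lies on top of the jambs and spans the full outside width.

Three stools sit around the table at the −y, −x, +x sides. The door frame is on top of the table.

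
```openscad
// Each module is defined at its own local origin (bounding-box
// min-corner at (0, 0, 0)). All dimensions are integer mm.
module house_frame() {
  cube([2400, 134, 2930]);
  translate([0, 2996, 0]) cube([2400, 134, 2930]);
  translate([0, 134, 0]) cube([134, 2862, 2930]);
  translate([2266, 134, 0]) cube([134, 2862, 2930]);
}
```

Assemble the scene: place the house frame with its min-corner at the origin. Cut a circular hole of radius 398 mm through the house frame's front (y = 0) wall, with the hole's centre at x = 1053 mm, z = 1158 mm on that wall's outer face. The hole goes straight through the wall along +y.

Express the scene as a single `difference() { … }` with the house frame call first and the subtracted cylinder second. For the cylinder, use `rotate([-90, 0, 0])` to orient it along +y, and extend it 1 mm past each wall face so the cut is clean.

difference() {
  house_frame();
  translate([1053, -1, 1158]) rotate([-90, 0, 0]) cylinder(h = 136, r = 398);
}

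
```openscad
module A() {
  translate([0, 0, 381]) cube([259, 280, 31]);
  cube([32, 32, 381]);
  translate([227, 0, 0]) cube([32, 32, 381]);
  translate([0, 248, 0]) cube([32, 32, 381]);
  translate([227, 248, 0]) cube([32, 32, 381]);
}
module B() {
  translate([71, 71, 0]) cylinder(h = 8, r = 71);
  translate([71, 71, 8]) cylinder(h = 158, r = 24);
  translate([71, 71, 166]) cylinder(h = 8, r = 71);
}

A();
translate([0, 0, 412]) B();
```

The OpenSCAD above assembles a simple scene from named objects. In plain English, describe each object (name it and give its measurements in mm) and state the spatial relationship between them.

A is a simple wooden stool: a rectangular seat 259 mm (x) by 280 mm (y), 31 mm thick, top face at z = 412 mm, on four square legs, each 32×32 mm in cross-section. The legs rest on z = 0, each flush with a corner of the seat.

B is a spool: two coaxial disc flanges of radius 71 mm and thickness 8 mm, joined by a core cylinder of radius 24 mm and height 158 mm. The lower flange rests on z = 0 and the three cylinders share a vertical axis.

The spool is on top of the stool.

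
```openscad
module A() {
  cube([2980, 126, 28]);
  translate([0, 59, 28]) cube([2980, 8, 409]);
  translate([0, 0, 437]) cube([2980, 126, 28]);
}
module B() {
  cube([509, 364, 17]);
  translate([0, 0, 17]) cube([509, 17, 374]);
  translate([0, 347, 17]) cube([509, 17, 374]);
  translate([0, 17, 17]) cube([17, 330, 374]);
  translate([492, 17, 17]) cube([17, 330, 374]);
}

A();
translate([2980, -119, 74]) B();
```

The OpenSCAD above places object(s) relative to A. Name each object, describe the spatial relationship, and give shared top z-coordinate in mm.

Both tops at z = 465 mm.

A is an I-beam. B is an open box. The open box is beside the I-beam with their tops flush at z = 465. The shared top z-coordinate is 465 mm.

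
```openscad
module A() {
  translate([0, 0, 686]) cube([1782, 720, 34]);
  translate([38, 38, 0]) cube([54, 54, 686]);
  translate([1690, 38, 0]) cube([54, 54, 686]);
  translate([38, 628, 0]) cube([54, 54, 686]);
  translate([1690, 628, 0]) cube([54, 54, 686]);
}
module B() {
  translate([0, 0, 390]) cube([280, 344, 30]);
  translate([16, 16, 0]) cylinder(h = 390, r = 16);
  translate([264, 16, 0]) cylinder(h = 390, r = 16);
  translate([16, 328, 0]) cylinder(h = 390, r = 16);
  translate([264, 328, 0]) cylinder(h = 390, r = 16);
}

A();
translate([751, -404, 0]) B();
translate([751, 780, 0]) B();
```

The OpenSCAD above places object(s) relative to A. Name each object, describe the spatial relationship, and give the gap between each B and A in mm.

A is a table. B is a stool. Two stools sit around the table at the −y, +y sides. The gap between each stool and the table is 60 mm.

Each stool's nearest face is 60 mm from the table's bounding box.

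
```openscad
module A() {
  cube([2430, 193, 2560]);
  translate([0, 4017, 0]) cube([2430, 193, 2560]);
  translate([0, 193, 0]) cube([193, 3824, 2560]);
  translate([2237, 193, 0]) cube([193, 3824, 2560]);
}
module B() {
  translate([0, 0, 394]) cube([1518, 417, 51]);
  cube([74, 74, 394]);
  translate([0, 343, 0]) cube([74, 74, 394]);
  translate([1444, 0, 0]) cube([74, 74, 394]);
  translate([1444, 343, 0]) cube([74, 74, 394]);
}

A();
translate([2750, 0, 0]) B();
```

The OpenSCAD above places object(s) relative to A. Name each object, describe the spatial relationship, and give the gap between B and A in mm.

The bench's nearest face is 320 mm from the house frame's +x face.

A is a house frame. B is a bench. The bench is on the floor beside the house frame on its +x side. The gap between the bench and the house frame is 320 mm.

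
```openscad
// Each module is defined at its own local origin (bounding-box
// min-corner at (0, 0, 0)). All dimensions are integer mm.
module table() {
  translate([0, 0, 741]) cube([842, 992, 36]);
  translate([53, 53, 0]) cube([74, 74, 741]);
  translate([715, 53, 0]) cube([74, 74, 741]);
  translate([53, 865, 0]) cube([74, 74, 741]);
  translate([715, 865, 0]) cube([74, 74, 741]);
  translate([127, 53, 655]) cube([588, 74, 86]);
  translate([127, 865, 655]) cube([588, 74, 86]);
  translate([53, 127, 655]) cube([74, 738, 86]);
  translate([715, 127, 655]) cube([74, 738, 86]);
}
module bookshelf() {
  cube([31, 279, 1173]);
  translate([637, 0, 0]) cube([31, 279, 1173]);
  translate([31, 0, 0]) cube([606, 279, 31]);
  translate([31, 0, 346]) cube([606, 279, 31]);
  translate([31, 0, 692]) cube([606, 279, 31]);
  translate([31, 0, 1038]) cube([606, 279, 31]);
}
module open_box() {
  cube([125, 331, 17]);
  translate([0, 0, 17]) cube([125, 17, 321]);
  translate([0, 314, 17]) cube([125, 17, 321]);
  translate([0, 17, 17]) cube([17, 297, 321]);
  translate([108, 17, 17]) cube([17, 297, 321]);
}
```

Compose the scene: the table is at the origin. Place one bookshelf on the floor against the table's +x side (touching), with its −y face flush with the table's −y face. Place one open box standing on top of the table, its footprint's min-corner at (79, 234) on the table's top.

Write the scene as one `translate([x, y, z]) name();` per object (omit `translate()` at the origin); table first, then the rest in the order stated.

table();
translate([842, 0, 0]) bookshelf();
translate([79, 234, 777]) open_box();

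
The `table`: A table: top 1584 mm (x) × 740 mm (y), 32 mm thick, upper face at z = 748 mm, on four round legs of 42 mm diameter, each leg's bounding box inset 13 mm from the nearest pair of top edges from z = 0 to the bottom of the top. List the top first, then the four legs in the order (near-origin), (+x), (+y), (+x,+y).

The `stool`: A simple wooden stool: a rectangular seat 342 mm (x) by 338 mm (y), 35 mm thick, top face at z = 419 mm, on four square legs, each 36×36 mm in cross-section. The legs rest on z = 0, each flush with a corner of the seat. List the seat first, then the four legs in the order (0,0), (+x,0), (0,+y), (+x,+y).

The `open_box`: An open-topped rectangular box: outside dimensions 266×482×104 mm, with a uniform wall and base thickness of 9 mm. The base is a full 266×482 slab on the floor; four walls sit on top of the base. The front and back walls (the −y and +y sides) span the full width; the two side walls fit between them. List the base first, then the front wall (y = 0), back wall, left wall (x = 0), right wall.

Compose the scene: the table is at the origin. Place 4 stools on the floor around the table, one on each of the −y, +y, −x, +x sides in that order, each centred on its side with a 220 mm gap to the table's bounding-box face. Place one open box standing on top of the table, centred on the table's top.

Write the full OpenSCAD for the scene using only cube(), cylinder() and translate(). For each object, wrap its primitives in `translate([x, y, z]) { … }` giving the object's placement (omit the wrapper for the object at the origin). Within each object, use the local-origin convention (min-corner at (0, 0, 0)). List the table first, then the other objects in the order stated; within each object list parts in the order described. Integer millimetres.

translate([0, 0, 716]) cube([1584, 740, 32]);
translate([34, 34, 0]) cylinder(h = 716, r = 21);
translate([1550, 34, 0]) cylinder(h = 716, r = 21);
translate([34, 706, 0]) cylinder(h = 716, r = 21);
translate([1550, 706, 0]) cylinder(h = 716, r = 21);
translate([621, -558, 0]) {
  translate([0, 0, 384]) cube([342, 338, 35]);
  cube([36, 36, 384]);
  translate([306, 0, 0]) cube([36, 36, 384]);
  translate([0, 302, 0]) cube([36, 36, 384]);
  translate([306, 302, 0]) cube([36, 36, 384]);
}
translate([621, 960, 0]) {
  translate([0, 0, 384]) cube([342, 338, 35]);
  cube([36, 36, 384]);
  translate([306, 0, 0]) cube([36, 36, 384]);
  translate([0, 302, 0]) cube([36, 36, 384]);
  translate([306, 302, 0]) cube([36, 36, 384]);
}
translate([-562, 201, 0]) {
  translate([0, 0, 384]) cube([342, 338, 35]);
  cube([36, 36, 384]);
  translate([306, 0, 0]) cube([36, 36, 384]);
  translate([0, 302, 0]) cube([36, 36, 384]);
  translate([306, 302, 0]) cube([36, 36, 384]);
}
translate([1804, 201, 0]) {
  translate([0, 0, 384]) cube([342, 338, 35]);
  cube([36, 36, 384]);
  translate([306, 0, 0]) cube([36, 36, 384]);
  translate([0, 302, 0]) cube([36, 36, 384]);
  translate([306, 302, 0]) cube([36, 36, 384]);
}
translate([659, 129, 748]) {
  cube([266, 482, 9]);
  translate([0, 0, 9]) cube([266, 9, 95]);
  translate([0, 473, 9]) cube([266, 9, 95]);
  translate([0, 9, 9]) cube([9, 464, 95]);
  translate([257, 9, 9]) cube([9, 464, 95]);
}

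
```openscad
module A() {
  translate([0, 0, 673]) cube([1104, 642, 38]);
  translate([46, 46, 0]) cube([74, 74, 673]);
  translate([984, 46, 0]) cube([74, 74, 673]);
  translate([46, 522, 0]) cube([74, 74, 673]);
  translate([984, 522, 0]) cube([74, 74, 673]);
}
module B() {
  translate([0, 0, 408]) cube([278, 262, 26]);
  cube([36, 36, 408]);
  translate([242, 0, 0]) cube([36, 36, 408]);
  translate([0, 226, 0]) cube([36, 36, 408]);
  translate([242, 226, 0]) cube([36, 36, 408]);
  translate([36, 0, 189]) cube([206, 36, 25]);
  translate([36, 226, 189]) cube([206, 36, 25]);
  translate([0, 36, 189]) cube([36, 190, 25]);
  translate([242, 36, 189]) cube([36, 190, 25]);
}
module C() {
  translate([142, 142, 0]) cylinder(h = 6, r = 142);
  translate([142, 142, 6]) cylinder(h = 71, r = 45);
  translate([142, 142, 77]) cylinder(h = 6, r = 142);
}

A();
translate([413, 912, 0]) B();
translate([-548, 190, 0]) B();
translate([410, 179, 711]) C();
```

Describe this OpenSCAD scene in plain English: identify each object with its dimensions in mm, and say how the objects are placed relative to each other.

A is a table with a 1104×642 mm rectangular top, 38 mm thick, top surface at z = 711 mm, supported by four 74×74 mm square legs, each inset 46 mm from the nearest pair of top edges, running from the floor.

B is a four-legged stool. The seat is a 278×262×26 mm slab whose top surface is at z = 434 mm; four square legs, each 36×36 mm in cross-section, run from the floor (z = 0) to the underside of the seat, each flush with a corner of the seat. Four stretchers, 36 mm wide and 25 mm tall, connect adjacent legs with their undersides at z = 189 mm, each running between the inner faces of the legs it joins and aligned with the legs' outer faces on the other axis.

C is a spool: two coaxial disc flanges of radius 142 mm and thickness 6 mm, joined by a core cylinder of radius 45 mm and height 71 mm. The lower flange rests on z = 0 and the three cylinders share a vertical axis.

Two stools sit around the table at the +y, −x sides. The spool is on top of the table, centred.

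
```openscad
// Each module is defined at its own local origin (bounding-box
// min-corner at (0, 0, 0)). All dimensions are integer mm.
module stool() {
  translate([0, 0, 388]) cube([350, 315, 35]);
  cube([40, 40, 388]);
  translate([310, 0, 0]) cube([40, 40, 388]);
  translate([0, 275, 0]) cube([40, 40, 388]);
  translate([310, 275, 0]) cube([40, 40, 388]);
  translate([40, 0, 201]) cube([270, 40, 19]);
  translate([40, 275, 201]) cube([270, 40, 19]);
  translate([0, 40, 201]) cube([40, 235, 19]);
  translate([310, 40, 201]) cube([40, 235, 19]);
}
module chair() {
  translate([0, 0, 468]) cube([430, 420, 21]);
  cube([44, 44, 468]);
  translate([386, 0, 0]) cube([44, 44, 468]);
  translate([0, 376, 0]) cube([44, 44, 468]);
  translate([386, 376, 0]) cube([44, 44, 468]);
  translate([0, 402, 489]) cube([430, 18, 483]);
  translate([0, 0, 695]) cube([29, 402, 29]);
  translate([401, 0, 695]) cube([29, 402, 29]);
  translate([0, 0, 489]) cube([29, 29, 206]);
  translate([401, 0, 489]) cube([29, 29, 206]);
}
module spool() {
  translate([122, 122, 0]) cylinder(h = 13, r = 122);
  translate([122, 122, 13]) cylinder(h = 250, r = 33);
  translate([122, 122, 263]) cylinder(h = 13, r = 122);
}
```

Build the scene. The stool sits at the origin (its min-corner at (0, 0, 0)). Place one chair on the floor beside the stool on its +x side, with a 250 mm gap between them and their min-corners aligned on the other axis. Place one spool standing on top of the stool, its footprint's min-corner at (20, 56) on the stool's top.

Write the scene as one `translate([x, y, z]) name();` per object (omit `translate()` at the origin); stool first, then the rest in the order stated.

stool();
translate([600, 0, 0]) chair();
translate([20, 56, 423]) spool();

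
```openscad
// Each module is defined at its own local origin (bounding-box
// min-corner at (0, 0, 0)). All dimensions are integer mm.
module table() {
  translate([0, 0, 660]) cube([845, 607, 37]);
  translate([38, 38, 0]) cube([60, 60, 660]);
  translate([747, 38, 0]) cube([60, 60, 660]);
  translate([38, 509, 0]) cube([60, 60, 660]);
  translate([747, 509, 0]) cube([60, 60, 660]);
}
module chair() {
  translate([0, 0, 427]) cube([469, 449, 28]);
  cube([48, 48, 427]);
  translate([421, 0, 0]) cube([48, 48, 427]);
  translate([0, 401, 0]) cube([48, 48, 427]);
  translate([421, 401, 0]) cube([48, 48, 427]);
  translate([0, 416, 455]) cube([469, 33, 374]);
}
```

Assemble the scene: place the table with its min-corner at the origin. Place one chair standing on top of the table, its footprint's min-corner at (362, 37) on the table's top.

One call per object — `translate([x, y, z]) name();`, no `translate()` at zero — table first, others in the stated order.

table();
translate([362, 37, 697]) chair();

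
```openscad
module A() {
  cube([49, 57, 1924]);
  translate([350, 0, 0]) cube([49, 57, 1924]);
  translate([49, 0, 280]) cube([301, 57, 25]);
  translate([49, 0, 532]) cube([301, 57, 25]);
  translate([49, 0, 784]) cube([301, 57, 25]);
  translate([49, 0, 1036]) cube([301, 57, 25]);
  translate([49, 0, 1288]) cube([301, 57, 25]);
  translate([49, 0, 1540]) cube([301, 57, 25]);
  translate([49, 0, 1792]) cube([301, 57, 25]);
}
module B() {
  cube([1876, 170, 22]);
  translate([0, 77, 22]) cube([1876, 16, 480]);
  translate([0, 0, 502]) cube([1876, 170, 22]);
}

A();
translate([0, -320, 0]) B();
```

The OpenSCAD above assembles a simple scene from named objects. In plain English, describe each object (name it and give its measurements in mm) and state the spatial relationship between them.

A is a straight ladder. Two 49×57 mm vertical rails, 1924 mm tall, stand 399 mm apart (outside-to-outside) with their front faces coplanar on the −y side. 7 rungs, each 57 mm deep and 25 mm tall, span between the inner faces of the rails, front faces flush with the rails. The lowest rung's underside is at z = 280 mm and rungs are spaced 252 mm apart (underside to underside).

B is an I-beam lying along x, 1876 mm long. Overall section height 524 mm. Two flanges 170 mm wide (y) and 22 mm thick, one on the floor and one at the top; a web 16 mm thick runs between them, centred on the flange width.

The I-beam is on the floor beside the ladder on its −y side.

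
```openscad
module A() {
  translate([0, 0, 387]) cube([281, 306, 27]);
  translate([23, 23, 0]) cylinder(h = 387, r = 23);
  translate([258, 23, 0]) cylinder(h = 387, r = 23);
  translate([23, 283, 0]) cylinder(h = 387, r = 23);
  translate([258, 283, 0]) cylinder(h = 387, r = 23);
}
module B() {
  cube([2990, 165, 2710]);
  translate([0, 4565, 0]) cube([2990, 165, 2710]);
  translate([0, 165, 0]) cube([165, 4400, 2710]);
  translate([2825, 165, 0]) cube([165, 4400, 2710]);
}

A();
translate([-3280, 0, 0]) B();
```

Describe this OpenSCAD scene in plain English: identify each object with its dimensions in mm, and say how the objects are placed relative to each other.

A is a four-legged stool. The seat is a 281×306×27 mm slab whose top surface is at z = 414 mm; four round legs, each 46 mm in diameter, run from the floor (z = 0) to the underside of the seat, each leg's axis is inset half a diameter from the nearest pair of seat edges (so the leg's bounding box is flush with the corner).

B is the wall frame of a small rectangular building: four walls, each 2710 mm tall and 165 mm thick, enclosing a footprint 2990 mm (x) by 4730 mm (y) outside-to-outside, with no floor or roof. The front and back walls (the −y and +y sides) span the full width; the two side walls fit between them.

The house frame is on the floor beside the stool on its −x side.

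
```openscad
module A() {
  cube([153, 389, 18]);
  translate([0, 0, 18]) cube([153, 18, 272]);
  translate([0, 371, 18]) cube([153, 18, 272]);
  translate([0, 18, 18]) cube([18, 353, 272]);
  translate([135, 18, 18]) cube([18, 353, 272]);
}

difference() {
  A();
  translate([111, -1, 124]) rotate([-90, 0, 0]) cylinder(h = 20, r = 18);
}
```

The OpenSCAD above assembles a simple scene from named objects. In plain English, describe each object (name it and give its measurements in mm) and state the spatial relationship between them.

A is an open-topped rectangular box: outside dimensions 153×389×290 mm, with a uniform wall and base thickness of 18 mm. The base is a full 153×389 slab on the floor; four walls sit on top of the base. The front and back walls (the −y and +y sides) span the full width; the two side walls fit between them.

The open box has a circular hole of radius 18 mm through its front wall, centred at (x = 111, z = 124).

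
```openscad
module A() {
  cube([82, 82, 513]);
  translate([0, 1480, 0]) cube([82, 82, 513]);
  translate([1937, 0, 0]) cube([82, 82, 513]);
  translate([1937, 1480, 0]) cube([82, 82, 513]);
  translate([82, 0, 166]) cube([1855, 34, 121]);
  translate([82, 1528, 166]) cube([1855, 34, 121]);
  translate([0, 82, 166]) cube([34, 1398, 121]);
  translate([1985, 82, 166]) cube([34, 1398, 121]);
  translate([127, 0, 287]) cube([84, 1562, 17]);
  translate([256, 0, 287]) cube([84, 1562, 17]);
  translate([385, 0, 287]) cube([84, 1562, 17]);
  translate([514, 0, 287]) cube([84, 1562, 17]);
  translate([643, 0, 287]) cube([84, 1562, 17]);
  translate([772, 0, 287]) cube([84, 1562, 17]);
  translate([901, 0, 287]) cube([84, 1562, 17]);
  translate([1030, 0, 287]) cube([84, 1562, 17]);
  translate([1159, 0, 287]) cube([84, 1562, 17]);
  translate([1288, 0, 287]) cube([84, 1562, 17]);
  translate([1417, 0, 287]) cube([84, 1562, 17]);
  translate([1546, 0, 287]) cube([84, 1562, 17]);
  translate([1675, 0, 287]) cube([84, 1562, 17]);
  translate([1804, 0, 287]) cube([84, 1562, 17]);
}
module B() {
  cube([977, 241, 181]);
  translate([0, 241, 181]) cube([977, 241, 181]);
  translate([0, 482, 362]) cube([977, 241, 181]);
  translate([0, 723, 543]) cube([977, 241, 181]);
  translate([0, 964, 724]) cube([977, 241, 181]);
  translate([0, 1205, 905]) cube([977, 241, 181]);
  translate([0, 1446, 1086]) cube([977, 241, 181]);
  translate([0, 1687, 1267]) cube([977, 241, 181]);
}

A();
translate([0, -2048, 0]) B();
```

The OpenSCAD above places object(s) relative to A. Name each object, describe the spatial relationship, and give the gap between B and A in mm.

The staircase's nearest face is 120 mm from the bed frame's −y face.

A is a bed frame. B is a staircase. The staircase is on the floor beside the bed frame on its −y side. The gap between the staircase and the bed frame is 120 mm.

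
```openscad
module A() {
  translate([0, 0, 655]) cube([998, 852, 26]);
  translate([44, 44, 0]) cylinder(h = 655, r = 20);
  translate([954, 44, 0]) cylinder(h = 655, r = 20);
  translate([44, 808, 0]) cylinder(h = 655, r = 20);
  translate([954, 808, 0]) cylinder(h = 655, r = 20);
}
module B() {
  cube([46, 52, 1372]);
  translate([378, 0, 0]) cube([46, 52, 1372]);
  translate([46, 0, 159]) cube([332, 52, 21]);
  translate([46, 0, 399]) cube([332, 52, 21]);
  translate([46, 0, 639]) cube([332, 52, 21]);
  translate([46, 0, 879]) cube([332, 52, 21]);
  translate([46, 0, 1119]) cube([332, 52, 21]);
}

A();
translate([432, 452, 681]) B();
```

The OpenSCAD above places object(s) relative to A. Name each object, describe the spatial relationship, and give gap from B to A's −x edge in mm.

A is a table. B is a ladder. The ladder is on top of the table. The gap from the ladder to the table's −x edge is 432 mm.

The ladder's min-x is at 432; the table's min-x is 0; gap = 432 mm.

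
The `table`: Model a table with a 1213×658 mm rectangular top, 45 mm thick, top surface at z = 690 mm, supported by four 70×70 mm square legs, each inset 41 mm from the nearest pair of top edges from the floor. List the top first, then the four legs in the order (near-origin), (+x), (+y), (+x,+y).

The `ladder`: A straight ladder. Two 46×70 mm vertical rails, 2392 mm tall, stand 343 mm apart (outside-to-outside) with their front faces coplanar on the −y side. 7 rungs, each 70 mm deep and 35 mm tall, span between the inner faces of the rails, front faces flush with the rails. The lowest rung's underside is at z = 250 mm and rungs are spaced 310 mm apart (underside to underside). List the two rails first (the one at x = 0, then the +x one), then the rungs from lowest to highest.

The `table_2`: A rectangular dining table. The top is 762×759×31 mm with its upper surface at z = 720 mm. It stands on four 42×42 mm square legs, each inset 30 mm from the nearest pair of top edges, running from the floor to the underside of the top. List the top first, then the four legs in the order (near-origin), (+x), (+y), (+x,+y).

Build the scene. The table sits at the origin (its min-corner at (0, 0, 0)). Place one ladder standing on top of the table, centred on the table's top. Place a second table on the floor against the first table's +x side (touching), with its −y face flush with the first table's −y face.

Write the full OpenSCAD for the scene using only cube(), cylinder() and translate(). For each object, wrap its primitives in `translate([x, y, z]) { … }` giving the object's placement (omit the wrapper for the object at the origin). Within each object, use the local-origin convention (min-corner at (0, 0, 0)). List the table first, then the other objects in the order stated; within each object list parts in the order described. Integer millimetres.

translate([0, 0, 645]) cube([1213, 658, 45]);
translate([41, 41, 0]) cube([70, 70, 645]);
translate([1102, 41, 0]) cube([70, 70, 645]);
translate([41, 547, 0]) cube([70, 70, 645]);
translate([1102, 547, 0]) cube([70, 70, 645]);
translate([435, 294, 690]) {
  cube([46, 70, 2392]);
  translate([297, 0, 0]) cube([46, 70, 2392]);
  translate([46, 0, 250]) cube([251, 70, 35]);
  translate([46, 0, 560]) cube([251, 70, 35]);
  translate([46, 0, 870]) cube([251, 70, 35]);
  translate([46, 0, 1180]) cube([251, 70, 35]);
  translate([46, 0, 1490]) cube([251, 70, 35]);
  translate([46, 0, 1800]) cube([251, 70, 35]);
  translate([46, 0, 2110]) cube([251, 70, 35]);
}
translate([1213, 0, 0]) {
  translate([0, 0, 689]) cube([762, 759, 31]);
  translate([30, 30, 0]) cube([42, 42, 689]);
  translate([690, 30, 0]) cube([42, 42, 689]);
  translate([30, 687, 0]) cube([42, 42, 689]);
  translate([690, 687, 0]) cube([42, 42, 689]);
}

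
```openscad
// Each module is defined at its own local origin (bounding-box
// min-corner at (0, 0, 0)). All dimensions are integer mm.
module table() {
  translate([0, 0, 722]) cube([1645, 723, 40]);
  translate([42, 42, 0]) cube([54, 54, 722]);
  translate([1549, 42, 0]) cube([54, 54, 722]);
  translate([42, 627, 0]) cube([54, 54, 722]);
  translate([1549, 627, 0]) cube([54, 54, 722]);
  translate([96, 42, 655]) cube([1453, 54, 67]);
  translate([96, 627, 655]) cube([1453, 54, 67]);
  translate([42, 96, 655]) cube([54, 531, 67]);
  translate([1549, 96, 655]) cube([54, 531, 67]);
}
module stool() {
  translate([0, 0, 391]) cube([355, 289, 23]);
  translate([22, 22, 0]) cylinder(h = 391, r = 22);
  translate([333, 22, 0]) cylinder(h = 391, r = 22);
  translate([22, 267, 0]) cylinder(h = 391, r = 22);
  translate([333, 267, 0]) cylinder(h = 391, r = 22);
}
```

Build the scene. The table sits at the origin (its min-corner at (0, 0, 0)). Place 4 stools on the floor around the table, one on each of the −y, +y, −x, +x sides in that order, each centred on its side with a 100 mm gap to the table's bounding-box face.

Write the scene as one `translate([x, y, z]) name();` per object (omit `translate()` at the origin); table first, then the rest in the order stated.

table();
translate([645, -389, 0]) stool();
translate([645, 823, 0]) stool();
translate([-455, 217, 0]) stool();
translate([1745, 217, 0]) stool();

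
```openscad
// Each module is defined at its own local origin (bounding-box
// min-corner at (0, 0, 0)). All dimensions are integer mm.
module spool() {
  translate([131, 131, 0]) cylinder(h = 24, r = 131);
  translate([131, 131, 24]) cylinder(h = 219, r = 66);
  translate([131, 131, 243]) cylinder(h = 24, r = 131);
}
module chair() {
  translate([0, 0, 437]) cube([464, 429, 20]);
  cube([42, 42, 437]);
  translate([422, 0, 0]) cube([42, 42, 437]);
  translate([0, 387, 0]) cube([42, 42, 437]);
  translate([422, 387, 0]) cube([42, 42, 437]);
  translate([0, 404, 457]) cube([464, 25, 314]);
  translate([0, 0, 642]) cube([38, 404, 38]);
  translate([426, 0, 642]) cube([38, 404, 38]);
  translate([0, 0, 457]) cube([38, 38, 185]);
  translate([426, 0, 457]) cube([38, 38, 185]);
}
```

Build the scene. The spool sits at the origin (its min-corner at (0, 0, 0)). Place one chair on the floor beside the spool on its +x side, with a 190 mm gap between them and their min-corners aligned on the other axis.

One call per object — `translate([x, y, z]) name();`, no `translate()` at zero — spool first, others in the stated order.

spool();
translate([452, 0, 0]) chair();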